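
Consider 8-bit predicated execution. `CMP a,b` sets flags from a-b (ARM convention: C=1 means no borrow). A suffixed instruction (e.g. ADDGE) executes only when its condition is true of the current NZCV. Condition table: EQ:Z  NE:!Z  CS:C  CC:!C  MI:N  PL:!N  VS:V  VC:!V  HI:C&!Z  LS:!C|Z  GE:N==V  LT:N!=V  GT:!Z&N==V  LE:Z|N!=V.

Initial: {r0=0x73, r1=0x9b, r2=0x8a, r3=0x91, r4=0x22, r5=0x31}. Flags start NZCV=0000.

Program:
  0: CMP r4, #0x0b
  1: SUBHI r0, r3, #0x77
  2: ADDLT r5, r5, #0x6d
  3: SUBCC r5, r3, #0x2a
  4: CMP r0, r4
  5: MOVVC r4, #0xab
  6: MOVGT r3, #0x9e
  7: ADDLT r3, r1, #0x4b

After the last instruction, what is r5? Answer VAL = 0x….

VAL = 0x31

0: ✓ CMP  NZCV=0010
1: ✓ SUBHI  r0←0x1a
2: · ADDLT
3: · SUBCC
4: ✓ CMP  NZCV=1000
5: ✓ MOVVC  r4←0xab
6: · MOVGT
7: ✓ ADDLT  r3←0xe6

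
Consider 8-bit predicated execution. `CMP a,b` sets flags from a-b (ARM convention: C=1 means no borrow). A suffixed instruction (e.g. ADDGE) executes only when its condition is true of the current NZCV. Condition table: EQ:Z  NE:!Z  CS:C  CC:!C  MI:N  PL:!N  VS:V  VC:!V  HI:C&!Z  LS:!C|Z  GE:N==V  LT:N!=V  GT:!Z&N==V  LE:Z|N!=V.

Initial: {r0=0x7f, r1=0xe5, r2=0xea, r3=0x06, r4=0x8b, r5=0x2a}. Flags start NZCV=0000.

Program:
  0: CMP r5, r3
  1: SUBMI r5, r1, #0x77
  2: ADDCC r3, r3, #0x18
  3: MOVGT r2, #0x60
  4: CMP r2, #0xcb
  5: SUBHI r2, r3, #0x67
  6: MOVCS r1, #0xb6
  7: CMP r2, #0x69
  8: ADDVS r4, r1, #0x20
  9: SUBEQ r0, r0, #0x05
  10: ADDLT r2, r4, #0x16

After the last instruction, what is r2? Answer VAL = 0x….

0: ✓ CMP  NZCV=0010
1: · SUBMI
2: · ADDCC
3: ✓ MOVGT  r2←0x60
4: ✓ CMP  NZCV=1001
5: · SUBHI
6: · MOVCS
7: ✓ CMP  NZCV=1000
8: · ADDVS
9: · SUBEQ
10: ✓ ADDLT  r2←0xa1

VAL = 0xa1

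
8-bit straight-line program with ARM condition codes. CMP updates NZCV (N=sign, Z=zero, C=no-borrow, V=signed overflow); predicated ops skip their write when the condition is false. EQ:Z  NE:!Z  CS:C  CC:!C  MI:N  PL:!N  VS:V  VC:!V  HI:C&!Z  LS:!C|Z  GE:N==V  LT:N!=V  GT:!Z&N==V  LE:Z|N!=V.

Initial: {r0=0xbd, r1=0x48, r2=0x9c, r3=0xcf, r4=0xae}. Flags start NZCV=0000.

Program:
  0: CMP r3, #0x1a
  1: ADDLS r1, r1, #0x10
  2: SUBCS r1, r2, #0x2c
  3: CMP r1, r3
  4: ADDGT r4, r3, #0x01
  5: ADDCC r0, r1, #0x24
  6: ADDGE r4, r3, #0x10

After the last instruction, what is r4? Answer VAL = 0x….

[0] flags=1010 → (cmp)
[1] flags=1010 LS?F → skip
[2] flags=1010 CS?T → r1=0x70
[3] flags=1001 → (cmp)
[4] flags=1001 GT?T → r4=0xd0
[5] flags=1001 CC?T → r0=0x94
[6] flags=1001 GE?T → r4=0xdf

VAL = 0xdf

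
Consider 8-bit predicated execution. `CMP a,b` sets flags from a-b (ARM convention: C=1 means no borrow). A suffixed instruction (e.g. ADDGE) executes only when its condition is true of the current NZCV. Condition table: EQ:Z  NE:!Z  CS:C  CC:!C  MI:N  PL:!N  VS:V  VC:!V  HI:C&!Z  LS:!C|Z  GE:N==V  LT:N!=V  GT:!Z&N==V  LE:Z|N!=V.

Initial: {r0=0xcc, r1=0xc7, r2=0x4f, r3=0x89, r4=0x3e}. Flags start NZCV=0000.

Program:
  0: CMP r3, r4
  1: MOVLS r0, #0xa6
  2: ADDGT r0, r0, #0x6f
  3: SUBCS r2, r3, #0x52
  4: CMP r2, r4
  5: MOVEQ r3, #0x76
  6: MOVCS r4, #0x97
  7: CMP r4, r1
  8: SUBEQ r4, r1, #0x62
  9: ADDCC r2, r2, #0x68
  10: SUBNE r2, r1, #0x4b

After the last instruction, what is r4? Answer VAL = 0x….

VAL = 0x3e

0: ✓ CMP  NZCV=0011
1: · MOVLS
2: · ADDGT
3: ✓ SUBCS  r2←0x37
4: ✓ CMP  NZCV=1000
5: · MOVEQ
6: · MOVCS
7: ✓ CMP  NZCV=0000
8: · SUBEQ
9: ✓ ADDCC  r2←0x9f
10: ✓ SUBNE  r2←0x7c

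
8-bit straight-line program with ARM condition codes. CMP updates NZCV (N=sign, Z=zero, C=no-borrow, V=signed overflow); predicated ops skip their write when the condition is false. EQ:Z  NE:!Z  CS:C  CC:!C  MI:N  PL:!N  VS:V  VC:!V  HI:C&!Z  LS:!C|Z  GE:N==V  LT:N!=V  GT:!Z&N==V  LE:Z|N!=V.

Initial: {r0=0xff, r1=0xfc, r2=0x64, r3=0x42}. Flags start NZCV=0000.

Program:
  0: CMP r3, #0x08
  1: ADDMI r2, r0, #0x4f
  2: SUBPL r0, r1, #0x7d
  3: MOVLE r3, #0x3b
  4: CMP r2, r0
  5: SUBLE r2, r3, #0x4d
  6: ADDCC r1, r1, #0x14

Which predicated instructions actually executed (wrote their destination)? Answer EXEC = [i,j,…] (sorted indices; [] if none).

EXEC = [2,5,6]

0: ✓ CMP  NZCV=0010
1: · ADDMI
2: ✓ SUBPL  r0←0x7f
3: · MOVLE
4: ✓ CMP  NZCV=1000
5: ✓ SUBLE  r2←0xf5
6: ✓ ADDCC  r1←0x10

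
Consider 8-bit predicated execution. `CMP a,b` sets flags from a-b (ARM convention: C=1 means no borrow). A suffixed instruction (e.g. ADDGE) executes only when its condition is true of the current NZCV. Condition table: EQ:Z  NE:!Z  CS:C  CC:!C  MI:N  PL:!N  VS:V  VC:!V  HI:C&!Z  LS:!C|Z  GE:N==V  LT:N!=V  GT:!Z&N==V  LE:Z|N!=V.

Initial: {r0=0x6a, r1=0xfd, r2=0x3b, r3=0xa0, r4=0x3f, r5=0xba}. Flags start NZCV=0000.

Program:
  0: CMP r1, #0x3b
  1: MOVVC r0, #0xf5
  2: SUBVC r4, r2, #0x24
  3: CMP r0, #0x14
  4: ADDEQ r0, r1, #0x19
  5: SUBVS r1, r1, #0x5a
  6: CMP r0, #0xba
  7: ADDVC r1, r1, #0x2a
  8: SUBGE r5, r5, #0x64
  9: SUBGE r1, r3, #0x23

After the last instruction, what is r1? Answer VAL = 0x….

VAL = 0x7d

0: ✓ CMP  NZCV=1010
1: ✓ MOVVC  r0←0xf5
2: ✓ SUBVC  r4←0x17
3: ✓ CMP  NZCV=1010
4: · ADDEQ
5: · SUBVS
6: ✓ CMP  NZCV=0010
7: ✓ ADDVC  r1←0x27
8: ✓ SUBGE  r5←0x56
9: ✓ SUBGE  r1←0x7d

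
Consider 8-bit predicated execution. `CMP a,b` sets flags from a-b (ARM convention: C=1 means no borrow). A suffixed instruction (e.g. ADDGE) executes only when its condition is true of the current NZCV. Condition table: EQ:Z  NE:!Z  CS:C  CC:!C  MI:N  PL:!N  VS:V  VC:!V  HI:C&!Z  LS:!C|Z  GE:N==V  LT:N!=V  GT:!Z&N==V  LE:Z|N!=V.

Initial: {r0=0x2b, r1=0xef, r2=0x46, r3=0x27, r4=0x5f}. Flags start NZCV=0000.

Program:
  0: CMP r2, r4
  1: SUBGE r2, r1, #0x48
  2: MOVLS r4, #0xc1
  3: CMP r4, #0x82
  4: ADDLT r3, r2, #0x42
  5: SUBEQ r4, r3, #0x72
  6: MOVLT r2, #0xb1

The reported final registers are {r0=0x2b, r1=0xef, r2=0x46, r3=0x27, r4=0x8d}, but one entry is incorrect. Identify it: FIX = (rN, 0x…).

FIX = (r4, 0xc1)

0: ✓ CMP  NZCV=1000
1: · SUBGE
2: ✓ MOVLS  r4←0xc1
3: ✓ CMP  NZCV=0010
4: · ADDLT
5: · SUBEQ
6: · MOVLT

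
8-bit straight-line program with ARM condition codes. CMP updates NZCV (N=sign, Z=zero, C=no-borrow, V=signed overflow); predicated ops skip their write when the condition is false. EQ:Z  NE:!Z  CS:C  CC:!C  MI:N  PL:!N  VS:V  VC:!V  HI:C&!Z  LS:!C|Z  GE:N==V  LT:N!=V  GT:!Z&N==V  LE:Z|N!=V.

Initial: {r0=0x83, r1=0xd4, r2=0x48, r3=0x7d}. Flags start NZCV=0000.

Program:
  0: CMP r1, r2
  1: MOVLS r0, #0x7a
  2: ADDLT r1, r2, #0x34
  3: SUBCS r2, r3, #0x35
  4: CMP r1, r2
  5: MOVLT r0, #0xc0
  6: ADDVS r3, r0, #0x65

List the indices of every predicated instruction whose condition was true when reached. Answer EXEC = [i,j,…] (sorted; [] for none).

EXEC = [2,3]

0: ✓ CMP  NZCV=1010
1: · MOVLS
2: ✓ ADDLT  r1←0x7c
3: ✓ SUBCS  r2←0x48
4: ✓ CMP  NZCV=0010
5: · MOVLT
6: · ADDVS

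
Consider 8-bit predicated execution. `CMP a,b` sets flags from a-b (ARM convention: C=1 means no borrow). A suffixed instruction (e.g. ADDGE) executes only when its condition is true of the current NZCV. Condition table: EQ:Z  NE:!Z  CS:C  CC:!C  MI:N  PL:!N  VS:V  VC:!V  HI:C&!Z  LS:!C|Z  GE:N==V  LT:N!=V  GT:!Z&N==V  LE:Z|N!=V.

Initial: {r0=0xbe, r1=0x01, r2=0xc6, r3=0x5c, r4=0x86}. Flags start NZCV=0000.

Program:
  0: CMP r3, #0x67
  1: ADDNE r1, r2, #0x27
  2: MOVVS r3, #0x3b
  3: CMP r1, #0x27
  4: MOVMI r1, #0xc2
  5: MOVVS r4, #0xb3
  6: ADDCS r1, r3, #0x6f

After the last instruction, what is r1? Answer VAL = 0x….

0: ✓ CMP  NZCV=1000
1: ✓ ADDNE  r1←0xed
2: · MOVVS
3: ✓ CMP  NZCV=1010
4: ✓ MOVMI  r1←0xc2
5: · MOVVS
6: ✓ ADDCS  r1←0xcb

VAL = 0xcb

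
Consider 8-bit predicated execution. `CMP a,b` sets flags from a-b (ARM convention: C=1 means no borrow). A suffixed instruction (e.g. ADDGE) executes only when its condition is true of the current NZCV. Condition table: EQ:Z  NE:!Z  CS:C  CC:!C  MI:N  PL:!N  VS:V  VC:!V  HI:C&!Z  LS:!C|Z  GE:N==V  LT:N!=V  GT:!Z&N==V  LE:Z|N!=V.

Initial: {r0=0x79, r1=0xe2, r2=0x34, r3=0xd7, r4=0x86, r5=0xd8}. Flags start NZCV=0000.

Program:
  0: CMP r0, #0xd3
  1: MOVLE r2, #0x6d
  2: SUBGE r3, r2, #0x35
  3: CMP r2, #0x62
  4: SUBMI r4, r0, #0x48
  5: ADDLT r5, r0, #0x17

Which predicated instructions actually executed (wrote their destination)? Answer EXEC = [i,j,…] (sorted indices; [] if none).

EXEC = [2,4,5]

0: ✓ CMP  NZCV=1001
1: · MOVLE
2: ✓ SUBGE  r3←0xff
3: ✓ CMP  NZCV=1000
4: ✓ SUBMI  r4←0x31
5: ✓ ADDLT  r5←0x90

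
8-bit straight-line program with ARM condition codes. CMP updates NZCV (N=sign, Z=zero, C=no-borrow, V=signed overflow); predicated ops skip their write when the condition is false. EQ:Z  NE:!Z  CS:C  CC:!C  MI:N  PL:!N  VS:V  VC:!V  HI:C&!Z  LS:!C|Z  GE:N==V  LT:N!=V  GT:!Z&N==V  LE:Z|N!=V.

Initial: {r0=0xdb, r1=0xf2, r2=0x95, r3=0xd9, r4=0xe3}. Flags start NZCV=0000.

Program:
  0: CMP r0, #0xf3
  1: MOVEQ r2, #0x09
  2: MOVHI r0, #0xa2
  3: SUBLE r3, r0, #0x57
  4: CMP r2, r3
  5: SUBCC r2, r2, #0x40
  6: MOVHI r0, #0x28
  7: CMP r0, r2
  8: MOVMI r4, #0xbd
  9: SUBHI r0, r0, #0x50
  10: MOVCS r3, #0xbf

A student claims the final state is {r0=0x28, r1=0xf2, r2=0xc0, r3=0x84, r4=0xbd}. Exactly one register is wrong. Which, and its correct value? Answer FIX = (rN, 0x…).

[0] flags=1000 → (cmp)
[1] flags=1000 EQ?F → skip
[2] flags=1000 HI?F → skip
[3] flags=1000 LE?T → r3=0x84
[4] flags=0010 → (cmp)
[5] flags=0010 CC?F → skip
[6] flags=0010 HI?T → r0=0x28
[7] flags=1001 → (cmp)
[8] flags=1001 MI?T → r4=0xbd
[9] flags=1001 HI?F → skip
[10] flags=1001 CS?F → skip

FIX = (r2, 0x95)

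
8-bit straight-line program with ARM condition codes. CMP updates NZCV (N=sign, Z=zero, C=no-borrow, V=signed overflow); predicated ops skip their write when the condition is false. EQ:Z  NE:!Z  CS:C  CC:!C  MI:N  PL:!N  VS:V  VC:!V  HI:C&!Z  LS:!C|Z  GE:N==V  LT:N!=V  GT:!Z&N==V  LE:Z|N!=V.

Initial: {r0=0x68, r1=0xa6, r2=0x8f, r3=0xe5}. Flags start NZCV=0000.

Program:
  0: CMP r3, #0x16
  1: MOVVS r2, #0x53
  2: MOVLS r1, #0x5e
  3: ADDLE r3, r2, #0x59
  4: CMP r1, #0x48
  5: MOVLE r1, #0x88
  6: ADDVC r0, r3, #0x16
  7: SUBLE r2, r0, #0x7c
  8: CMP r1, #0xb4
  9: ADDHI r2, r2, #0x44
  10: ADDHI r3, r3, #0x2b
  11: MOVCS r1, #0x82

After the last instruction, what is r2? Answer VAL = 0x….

[0] flags=1010 → (cmp)
[1] flags=1010 VS?F → skip
[2] flags=1010 LS?F → skip
[3] flags=1010 LE?T → r3=0xe8
[4] flags=0011 → (cmp)
[5] flags=0011 LE?T → r1=0x88
[6] flags=0011 VC?F → skip
[7] flags=0011 LE?T → r2=0xec
[8] flags=1000 → (cmp)
[9] flags=1000 HI?F → skip
[10] flags=1000 HI?F → skip
[11] flags=1000 CS?F → skip

VAL = 0xec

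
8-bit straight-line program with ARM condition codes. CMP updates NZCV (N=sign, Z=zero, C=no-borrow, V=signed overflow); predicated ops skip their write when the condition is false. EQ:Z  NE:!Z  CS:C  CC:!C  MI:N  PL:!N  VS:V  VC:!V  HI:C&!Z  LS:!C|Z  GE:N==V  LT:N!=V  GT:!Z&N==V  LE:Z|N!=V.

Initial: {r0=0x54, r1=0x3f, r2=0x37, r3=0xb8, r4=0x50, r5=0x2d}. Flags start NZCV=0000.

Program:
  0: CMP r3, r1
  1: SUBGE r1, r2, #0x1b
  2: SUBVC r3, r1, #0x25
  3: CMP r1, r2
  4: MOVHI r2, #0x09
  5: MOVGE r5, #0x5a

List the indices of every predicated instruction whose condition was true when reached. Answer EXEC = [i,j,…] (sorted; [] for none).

0: ✓ CMP  NZCV=0011
1: · SUBGE
2: · SUBVC
3: ✓ CMP  NZCV=0010
4: ✓ MOVHI  r2←0x09
5: ✓ MOVGE  r5←0x5a

EXEC = [4,5]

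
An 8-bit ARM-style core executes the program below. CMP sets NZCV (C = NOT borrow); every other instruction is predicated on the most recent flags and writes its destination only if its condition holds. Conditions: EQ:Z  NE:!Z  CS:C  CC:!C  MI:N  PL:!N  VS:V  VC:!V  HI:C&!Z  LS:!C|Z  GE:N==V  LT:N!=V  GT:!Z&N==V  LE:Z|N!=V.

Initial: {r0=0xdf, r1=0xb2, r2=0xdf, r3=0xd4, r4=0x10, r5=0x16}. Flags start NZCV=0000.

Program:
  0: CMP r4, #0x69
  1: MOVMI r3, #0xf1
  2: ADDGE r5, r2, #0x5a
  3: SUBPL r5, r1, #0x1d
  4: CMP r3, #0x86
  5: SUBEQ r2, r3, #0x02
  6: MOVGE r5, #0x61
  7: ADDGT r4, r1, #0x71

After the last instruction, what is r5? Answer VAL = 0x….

0: ✓ CMP  NZCV=1000
1: ✓ MOVMI  r3←0xf1
2: · ADDGE
3: · SUBPL
4: ✓ CMP  NZCV=0010
5: · SUBEQ
6: ✓ MOVGE  r5←0x61
7: ✓ ADDGT  r4←0x23

VAL = 0x61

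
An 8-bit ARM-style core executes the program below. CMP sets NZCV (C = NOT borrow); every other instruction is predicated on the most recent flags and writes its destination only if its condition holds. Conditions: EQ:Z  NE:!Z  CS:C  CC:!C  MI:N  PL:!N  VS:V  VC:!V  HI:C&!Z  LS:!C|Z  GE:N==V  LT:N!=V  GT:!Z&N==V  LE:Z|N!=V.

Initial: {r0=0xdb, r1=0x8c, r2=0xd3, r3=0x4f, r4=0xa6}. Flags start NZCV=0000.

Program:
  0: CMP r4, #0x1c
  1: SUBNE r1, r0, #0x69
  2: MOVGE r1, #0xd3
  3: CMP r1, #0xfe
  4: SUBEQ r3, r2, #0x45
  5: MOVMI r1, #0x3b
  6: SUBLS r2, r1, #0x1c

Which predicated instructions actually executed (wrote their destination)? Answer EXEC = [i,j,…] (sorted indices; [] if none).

EXEC = [1,6]

[0] flags=1010 → (cmp)
[1] flags=1010 NE?T → r1=0x72
[2] flags=1010 GE?F → skip
[3] flags=0000 → (cmp)
[4] flags=0000 EQ?F → skip
[5] flags=0000 MI?F → skip
[6] flags=0000 LS?T → r2=0x56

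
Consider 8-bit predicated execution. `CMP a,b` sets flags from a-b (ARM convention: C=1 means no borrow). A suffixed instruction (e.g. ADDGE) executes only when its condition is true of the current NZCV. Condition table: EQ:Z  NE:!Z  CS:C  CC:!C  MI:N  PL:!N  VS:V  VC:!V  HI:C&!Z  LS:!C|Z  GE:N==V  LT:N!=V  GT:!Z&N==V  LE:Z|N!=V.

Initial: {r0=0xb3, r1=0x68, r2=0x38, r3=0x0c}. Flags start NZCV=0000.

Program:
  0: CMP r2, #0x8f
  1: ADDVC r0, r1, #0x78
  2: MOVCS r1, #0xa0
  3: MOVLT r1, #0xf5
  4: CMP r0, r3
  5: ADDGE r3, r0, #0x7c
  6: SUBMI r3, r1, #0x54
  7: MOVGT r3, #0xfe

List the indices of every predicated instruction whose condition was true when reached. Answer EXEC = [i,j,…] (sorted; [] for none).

0: ✓ CMP  NZCV=1001
1: · ADDVC
2: · MOVCS
3: · MOVLT
4: ✓ CMP  NZCV=1010
5: · ADDGE
6: ✓ SUBMI  r3←0x14
7: · MOVGT

EXEC = [6]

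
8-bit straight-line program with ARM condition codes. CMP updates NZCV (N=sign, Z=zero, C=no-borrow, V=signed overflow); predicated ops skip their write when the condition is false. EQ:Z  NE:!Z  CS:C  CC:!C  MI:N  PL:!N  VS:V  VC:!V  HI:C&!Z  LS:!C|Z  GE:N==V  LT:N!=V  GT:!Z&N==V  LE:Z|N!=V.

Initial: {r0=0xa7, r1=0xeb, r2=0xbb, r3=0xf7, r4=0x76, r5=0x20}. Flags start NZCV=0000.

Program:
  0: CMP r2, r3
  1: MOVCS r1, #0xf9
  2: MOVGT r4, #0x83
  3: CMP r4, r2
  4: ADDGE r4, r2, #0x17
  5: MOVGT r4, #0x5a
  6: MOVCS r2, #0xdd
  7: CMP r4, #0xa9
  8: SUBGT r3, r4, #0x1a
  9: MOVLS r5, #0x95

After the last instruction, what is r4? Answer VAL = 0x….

[0] flags=1000 → (cmp)
[1] flags=1000 CS?F → skip
[2] flags=1000 GT?F → skip
[3] flags=1001 → (cmp)
[4] flags=1001 GE?T → r4=0xd2
[5] flags=1001 GT?T → r4=0x5a
[6] flags=1001 CS?F → skip
[7] flags=1001 → (cmp)
[8] flags=1001 GT?T → r3=0x40
[9] flags=1001 LS?T → r5=0x95

VAL = 0x5a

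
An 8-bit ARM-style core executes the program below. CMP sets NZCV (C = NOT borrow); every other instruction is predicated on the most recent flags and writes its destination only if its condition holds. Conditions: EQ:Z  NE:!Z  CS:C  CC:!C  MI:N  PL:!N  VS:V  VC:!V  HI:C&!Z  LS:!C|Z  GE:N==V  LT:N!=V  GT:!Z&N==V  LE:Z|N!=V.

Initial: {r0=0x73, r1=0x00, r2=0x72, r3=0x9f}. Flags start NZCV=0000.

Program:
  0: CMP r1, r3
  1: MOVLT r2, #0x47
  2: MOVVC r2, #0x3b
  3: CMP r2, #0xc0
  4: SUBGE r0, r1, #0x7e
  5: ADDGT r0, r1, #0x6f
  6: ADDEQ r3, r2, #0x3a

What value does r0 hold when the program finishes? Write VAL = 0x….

VAL = 0x6f

[0] flags=0000 → (cmp)
[1] flags=0000 LT?F → skip
[2] flags=0000 VC?T → r2=0x3b
[3] flags=0000 → (cmp)
[4] flags=0000 GE?T → r0=0x82
[5] flags=0000 GT?T → r0=0x6f
[6] flags=0000 EQ?F → skip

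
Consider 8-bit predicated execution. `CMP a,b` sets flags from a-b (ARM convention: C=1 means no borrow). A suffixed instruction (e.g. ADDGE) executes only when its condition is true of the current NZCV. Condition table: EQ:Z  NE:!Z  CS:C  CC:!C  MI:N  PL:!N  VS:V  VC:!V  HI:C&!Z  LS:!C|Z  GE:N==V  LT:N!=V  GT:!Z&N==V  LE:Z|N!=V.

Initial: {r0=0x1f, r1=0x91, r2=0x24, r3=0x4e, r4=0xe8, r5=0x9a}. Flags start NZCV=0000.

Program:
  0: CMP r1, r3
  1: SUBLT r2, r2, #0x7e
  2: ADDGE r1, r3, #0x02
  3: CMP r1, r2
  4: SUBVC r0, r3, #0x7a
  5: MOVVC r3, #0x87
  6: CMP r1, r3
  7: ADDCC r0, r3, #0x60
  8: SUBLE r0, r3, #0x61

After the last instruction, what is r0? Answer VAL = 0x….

VAL = 0xd4

0: ✓ CMP  NZCV=0011
1: ✓ SUBLT  r2←0xa6
2: · ADDGE
3: ✓ CMP  NZCV=1000
4: ✓ SUBVC  r0←0xd4
5: ✓ MOVVC  r3←0x87
6: ✓ CMP  NZCV=0010
7: · ADDCC
8: · SUBLE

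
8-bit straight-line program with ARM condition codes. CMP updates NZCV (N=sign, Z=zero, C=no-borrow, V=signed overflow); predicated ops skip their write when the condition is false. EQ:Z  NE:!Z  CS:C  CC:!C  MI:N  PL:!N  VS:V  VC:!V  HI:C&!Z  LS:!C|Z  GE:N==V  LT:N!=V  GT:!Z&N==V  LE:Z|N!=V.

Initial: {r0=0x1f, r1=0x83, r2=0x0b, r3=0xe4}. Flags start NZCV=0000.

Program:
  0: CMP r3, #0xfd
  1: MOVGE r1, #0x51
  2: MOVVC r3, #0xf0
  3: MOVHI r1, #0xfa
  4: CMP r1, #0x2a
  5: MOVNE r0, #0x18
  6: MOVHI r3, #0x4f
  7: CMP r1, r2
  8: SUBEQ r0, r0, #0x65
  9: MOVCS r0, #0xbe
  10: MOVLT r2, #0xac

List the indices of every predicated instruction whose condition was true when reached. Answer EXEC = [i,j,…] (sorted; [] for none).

[0] flags=1000 → (cmp)
[1] flags=1000 GE?F → skip
[2] flags=1000 VC?T → r3=0xf0
[3] flags=1000 HI?F → skip
[4] flags=0011 → (cmp)
[5] flags=0011 NE?T → r0=0x18
[6] flags=0011 HI?T → r3=0x4f
[7] flags=0011 → (cmp)
[8] flags=0011 EQ?F → skip
[9] flags=0011 CS?T → r0=0xbe
[10] flags=0011 LT?T → r2=0xac

EXEC = [2,5,6,9,10]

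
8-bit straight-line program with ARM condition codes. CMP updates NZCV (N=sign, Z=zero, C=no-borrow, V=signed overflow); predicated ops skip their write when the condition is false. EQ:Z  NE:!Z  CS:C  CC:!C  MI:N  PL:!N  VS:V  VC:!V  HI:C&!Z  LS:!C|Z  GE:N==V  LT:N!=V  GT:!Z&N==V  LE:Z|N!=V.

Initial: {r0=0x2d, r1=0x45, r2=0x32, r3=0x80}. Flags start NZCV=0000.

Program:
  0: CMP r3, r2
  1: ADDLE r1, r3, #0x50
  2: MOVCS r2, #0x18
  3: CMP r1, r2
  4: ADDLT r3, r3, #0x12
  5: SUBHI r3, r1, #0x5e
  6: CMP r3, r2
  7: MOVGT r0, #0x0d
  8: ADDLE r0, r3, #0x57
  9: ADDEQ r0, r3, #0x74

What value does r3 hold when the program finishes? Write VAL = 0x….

0: ✓ CMP  NZCV=0011
1: ✓ ADDLE  r1←0xd0
2: ✓ MOVCS  r2←0x18
3: ✓ CMP  NZCV=1010
4: ✓ ADDLT  r3←0x92
5: ✓ SUBHI  r3←0x72
6: ✓ CMP  NZCV=0010
7: ✓ MOVGT  r0←0x0d
8: · ADDLE
9: · ADDEQ

VAL = 0x72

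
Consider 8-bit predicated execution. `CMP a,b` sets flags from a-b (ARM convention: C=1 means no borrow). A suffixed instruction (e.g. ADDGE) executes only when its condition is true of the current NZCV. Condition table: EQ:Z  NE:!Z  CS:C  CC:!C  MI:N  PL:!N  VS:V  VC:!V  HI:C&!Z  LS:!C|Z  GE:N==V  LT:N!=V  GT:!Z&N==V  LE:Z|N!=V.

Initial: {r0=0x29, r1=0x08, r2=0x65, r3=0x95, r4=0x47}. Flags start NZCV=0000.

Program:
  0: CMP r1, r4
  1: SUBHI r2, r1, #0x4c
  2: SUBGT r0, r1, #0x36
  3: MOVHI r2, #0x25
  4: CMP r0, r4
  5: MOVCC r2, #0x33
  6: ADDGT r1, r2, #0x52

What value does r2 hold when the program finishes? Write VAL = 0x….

0: ✓ CMP  NZCV=1000
1: · SUBHI
2: · SUBGT
3: · MOVHI
4: ✓ CMP  NZCV=1000
5: ✓ MOVCC  r2←0x33
6: · ADDGT

VAL = 0x33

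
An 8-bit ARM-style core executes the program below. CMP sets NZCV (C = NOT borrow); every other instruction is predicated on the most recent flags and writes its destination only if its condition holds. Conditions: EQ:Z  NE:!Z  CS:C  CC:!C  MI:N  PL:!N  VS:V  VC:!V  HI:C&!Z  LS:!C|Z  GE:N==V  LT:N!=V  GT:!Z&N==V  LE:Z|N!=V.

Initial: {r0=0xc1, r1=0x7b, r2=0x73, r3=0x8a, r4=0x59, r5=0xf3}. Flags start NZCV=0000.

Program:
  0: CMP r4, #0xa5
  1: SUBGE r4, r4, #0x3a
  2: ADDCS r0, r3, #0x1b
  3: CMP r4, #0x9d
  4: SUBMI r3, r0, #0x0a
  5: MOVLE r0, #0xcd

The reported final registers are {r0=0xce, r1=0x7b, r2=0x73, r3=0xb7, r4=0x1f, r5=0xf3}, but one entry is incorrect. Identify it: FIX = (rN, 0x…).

FIX = (r0, 0xc1)

[0] flags=1001 → (cmp)
[1] flags=1001 GE?T → r4=0x1f
[2] flags=1001 CS?F → skip
[3] flags=1001 → (cmp)
[4] flags=1001 MI?T → r3=0xb7
[5] flags=1001 LE?F → skip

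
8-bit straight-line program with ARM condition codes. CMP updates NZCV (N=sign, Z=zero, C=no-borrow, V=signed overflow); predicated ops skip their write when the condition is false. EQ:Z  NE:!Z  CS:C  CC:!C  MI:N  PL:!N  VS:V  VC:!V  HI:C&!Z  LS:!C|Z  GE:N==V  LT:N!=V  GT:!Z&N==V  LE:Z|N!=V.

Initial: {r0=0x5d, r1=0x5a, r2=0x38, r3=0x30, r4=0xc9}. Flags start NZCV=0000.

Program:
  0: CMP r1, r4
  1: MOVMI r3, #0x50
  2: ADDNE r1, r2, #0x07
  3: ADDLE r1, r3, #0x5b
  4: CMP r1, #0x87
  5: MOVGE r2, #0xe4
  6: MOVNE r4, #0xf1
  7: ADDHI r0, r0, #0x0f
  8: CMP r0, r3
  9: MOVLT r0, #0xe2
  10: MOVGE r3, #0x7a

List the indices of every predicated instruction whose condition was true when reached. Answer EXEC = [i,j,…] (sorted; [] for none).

EXEC = [1,2,5,6,10]

0: ✓ CMP  NZCV=1001
1: ✓ MOVMI  r3←0x50
2: ✓ ADDNE  r1←0x3f
3: · ADDLE
4: ✓ CMP  NZCV=1001
5: ✓ MOVGE  r2←0xe4
6: ✓ MOVNE  r4←0xf1
7: · ADDHI
8: ✓ CMP  NZCV=0010
9: · MOVLT
10: ✓ MOVGE  r3←0x7a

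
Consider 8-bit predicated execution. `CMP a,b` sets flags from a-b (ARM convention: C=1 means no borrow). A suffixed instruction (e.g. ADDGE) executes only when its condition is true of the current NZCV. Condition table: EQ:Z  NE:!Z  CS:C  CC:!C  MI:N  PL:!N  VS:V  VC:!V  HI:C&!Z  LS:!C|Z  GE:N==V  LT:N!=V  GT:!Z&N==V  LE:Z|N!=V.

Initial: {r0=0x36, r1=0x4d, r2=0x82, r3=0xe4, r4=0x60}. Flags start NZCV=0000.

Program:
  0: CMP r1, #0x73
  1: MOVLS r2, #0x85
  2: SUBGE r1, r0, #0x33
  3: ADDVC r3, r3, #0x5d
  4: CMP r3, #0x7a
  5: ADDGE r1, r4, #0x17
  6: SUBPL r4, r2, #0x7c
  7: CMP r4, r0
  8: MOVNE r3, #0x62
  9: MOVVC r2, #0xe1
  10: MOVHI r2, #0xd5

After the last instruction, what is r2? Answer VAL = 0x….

[0] flags=1000 → (cmp)
[1] flags=1000 LS?T → r2=0x85
[2] flags=1000 GE?F → skip
[3] flags=1000 VC?T → r3=0x41
[4] flags=1000 → (cmp)
[5] flags=1000 GE?F → skip
[6] flags=1000 PL?F → skip
[7] flags=0010 → (cmp)
[8] flags=0010 NE?T → r3=0x62
[9] flags=0010 VC?T → r2=0xe1
[10] flags=0010 HI?T → r2=0xd5

VAL = 0xd5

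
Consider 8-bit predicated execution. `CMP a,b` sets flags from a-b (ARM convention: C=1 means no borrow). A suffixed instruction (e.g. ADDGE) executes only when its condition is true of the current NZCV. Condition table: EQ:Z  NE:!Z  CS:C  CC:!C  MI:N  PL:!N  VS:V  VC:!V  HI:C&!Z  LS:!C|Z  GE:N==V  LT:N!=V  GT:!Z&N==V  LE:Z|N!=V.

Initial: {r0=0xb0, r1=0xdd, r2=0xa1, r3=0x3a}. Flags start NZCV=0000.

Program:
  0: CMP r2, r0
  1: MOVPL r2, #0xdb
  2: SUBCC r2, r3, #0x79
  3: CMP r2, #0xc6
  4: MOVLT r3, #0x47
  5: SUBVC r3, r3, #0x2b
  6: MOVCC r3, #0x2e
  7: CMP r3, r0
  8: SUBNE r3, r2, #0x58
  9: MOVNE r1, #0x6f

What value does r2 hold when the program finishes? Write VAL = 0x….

VAL = 0xc1

[0] flags=1000 → (cmp)
[1] flags=1000 PL?F → skip
[2] flags=1000 CC?T → r2=0xc1
[3] flags=1000 → (cmp)
[4] flags=1000 LT?T → r3=0x47
[5] flags=1000 VC?T → r3=0x1c
[6] flags=1000 CC?T → r3=0x2e
[7] flags=0000 → (cmp)
[8] flags=0000 NE?T → r3=0x69
[9] flags=0000 NE?T → r1=0x6f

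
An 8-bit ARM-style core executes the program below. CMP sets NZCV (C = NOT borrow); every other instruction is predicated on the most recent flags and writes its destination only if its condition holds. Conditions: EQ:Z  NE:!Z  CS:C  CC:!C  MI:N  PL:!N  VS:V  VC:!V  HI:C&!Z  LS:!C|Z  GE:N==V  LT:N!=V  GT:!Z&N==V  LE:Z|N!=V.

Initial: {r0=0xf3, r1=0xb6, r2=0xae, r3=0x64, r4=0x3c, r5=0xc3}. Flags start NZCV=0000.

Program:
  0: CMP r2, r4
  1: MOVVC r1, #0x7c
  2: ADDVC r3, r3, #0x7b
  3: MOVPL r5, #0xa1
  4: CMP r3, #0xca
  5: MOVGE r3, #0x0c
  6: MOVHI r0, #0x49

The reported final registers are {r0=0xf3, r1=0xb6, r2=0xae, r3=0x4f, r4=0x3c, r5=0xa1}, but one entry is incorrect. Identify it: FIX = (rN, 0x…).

[0] flags=0011 → (cmp)
[1] flags=0011 VC?F → skip
[2] flags=0011 VC?F → skip
[3] flags=0011 PL?T → r5=0xa1
[4] flags=1001 → (cmp)
[5] flags=1001 GE?T → r3=0x0c
[6] flags=1001 HI?F → skip

FIX = (r3, 0x0c)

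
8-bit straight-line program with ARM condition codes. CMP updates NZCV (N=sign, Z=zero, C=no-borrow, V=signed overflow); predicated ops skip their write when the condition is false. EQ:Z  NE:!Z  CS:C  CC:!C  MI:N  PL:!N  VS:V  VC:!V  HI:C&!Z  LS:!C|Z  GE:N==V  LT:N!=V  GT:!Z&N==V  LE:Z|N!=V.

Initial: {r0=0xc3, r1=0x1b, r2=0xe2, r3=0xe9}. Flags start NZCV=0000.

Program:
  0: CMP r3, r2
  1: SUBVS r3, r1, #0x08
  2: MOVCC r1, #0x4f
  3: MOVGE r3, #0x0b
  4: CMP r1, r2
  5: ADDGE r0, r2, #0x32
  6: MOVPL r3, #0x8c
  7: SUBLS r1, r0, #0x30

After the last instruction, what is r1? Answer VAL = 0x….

VAL = 0xe4

[0] flags=0010 → (cmp)
[1] flags=0010 VS?F → skip
[2] flags=0010 CC?F → skip
[3] flags=0010 GE?T → r3=0x0b
[4] flags=0000 → (cmp)
[5] flags=0000 GE?T → r0=0x14
[6] flags=0000 PL?T → r3=0x8c
[7] flags=0000 LS?T → r1=0xe4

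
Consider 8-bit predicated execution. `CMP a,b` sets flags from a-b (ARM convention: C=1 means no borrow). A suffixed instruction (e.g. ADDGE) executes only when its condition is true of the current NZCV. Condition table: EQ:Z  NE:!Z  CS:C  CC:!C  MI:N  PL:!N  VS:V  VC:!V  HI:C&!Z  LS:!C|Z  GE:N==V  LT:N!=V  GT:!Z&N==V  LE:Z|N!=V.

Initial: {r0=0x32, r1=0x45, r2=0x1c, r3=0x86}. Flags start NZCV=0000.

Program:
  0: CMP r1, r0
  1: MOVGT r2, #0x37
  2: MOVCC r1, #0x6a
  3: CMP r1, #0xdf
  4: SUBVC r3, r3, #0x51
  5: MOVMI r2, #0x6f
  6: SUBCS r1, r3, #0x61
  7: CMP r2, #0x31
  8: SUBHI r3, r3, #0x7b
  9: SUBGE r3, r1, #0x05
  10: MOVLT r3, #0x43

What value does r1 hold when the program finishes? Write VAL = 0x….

VAL = 0x45

[0] flags=0010 → (cmp)
[1] flags=0010 GT?T → r2=0x37
[2] flags=0010 CC?F → skip
[3] flags=0000 → (cmp)
[4] flags=0000 VC?T → r3=0x35
[5] flags=0000 MI?F → skip
[6] flags=0000 CS?F → skip
[7] flags=0010 → (cmp)
[8] flags=0010 HI?T → r3=0xba
[9] flags=0010 GE?T → r3=0x40
[10] flags=0010 LT?F → skip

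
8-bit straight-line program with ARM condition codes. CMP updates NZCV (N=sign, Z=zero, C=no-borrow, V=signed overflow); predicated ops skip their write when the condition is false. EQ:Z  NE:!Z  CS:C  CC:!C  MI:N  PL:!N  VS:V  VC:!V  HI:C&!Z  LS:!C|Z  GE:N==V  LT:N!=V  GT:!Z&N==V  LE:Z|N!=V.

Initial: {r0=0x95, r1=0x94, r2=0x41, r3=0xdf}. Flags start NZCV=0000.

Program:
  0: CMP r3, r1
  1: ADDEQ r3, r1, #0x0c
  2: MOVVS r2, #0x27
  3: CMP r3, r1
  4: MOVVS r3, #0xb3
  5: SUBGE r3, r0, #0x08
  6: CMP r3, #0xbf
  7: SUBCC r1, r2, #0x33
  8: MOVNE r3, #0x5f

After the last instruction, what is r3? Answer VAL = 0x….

VAL = 0x5f

0: ✓ CMP  NZCV=0010
1: · ADDEQ
2: · MOVVS
3: ✓ CMP  NZCV=0010
4: · MOVVS
5: ✓ SUBGE  r3←0x8d
6: ✓ CMP  NZCV=1000
7: ✓ SUBCC  r1←0x0e
8: ✓ MOVNE  r3←0x5f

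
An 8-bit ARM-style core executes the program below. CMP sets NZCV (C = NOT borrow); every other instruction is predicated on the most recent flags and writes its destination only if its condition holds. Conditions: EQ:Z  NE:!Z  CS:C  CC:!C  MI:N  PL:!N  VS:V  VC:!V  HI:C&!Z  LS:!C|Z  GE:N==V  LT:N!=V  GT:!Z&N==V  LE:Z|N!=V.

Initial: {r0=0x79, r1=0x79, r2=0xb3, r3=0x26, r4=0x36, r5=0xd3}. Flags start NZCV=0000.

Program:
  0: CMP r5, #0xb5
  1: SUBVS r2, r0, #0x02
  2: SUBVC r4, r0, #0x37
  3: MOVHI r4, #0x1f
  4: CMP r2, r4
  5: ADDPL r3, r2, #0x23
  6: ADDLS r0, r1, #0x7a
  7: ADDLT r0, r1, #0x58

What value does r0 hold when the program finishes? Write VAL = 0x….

VAL = 0xd1

[0] flags=0010 → (cmp)
[1] flags=0010 VS?F → skip
[2] flags=0010 VC?T → r4=0x42
[3] flags=0010 HI?T → r4=0x1f
[4] flags=1010 → (cmp)
[5] flags=1010 PL?F → skip
[6] flags=1010 LS?F → skip
[7] flags=1010 LT?T → r0=0xd1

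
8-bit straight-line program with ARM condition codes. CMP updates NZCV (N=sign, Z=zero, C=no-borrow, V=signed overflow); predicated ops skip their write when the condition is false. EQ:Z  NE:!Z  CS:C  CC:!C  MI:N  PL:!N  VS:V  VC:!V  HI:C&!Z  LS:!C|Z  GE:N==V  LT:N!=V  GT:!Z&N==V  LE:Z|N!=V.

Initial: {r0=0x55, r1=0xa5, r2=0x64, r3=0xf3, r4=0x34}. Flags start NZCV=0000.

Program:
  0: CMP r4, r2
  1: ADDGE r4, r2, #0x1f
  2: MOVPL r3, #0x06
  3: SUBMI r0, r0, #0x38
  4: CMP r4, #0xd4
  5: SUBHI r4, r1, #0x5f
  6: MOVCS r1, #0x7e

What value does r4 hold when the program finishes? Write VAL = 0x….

VAL = 0x34

[0] flags=1000 → (cmp)
[1] flags=1000 GE?F → skip
[2] flags=1000 PL?F → skip
[3] flags=1000 MI?T → r0=0x1d
[4] flags=0000 → (cmp)
[5] flags=0000 HI?F → skip
[6] flags=0000 CS?F → skip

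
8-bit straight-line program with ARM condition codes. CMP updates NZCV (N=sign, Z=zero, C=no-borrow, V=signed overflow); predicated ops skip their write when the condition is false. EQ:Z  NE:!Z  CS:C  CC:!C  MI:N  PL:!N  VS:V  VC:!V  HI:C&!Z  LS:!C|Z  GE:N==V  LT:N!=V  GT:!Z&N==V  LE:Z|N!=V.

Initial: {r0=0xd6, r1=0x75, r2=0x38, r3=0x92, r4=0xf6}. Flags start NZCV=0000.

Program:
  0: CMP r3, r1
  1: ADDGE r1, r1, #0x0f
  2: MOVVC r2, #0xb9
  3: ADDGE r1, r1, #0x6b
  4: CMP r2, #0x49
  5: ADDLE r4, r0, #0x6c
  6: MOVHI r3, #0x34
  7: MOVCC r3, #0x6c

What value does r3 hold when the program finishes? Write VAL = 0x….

0: ✓ CMP  NZCV=0011
1: · ADDGE
2: · MOVVC
3: · ADDGE
4: ✓ CMP  NZCV=1000
5: ✓ ADDLE  r4←0x42
6: · MOVHI
7: ✓ MOVCC  r3←0x6c

VAL = 0x6c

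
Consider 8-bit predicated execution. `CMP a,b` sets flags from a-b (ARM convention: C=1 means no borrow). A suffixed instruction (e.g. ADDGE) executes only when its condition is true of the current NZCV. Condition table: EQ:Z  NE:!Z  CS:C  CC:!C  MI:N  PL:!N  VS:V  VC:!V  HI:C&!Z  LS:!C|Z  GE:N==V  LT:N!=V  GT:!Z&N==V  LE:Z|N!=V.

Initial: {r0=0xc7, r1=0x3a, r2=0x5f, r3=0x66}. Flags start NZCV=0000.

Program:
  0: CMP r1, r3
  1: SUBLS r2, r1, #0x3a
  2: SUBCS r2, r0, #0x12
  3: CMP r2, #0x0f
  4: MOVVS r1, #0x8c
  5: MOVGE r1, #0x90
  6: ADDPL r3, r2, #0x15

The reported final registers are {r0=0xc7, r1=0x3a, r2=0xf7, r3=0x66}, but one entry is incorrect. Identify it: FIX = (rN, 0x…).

0: ✓ CMP  NZCV=1000
1: ✓ SUBLS  r2←0x00
2: · SUBCS
3: ✓ CMP  NZCV=1000
4: · MOVVS
5: · MOVGE
6: · ADDPL

FIX = (r2, 0x00)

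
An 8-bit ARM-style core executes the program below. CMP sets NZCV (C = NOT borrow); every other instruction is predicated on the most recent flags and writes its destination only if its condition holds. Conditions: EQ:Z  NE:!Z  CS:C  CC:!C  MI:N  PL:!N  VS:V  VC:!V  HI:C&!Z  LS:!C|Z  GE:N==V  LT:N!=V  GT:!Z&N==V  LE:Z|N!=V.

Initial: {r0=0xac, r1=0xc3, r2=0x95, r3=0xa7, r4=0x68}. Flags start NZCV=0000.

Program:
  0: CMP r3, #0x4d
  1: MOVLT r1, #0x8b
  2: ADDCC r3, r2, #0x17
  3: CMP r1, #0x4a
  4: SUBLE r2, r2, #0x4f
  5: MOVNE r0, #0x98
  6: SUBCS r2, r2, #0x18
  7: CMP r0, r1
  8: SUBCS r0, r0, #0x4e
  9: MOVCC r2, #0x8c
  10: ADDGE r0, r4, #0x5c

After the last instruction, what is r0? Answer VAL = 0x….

VAL = 0xc4

0: ✓ CMP  NZCV=0011
1: ✓ MOVLT  r1←0x8b
2: · ADDCC
3: ✓ CMP  NZCV=0011
4: ✓ SUBLE  r2←0x46
5: ✓ MOVNE  r0←0x98
6: ✓ SUBCS  r2←0x2e
7: ✓ CMP  NZCV=0010
8: ✓ SUBCS  r0←0x4a
9: · MOVCC
10: ✓ ADDGE  r0←0xc4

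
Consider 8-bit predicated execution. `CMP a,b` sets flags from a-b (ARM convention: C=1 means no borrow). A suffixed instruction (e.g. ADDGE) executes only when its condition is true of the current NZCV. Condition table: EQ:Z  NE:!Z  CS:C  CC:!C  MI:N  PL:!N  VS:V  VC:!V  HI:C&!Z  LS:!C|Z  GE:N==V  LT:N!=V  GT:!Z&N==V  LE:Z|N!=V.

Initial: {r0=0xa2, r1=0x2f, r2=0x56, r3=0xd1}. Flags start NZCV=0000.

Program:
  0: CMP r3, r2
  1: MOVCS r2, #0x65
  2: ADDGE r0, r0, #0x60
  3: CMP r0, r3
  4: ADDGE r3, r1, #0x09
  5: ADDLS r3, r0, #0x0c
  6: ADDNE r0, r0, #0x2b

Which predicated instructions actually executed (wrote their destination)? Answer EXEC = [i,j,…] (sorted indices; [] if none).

EXEC = [1,5,6]

0: ✓ CMP  NZCV=0011
1: ✓ MOVCS  r2←0x65
2: · ADDGE
3: ✓ CMP  NZCV=1000
4: · ADDGE
5: ✓ ADDLS  r3←0xae
6: ✓ ADDNE  r0←0xcd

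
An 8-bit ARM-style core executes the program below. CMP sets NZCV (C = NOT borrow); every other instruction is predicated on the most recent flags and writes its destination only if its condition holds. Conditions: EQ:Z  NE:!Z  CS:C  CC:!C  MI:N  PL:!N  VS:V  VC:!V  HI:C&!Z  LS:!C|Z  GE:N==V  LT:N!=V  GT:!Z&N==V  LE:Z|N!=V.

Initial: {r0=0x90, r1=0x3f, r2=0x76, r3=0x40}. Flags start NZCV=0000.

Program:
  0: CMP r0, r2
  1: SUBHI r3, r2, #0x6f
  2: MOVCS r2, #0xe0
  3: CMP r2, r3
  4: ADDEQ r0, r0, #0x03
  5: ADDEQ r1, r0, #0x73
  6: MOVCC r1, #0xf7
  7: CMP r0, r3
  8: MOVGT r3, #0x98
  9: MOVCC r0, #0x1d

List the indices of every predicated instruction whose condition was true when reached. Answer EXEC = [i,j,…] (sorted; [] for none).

EXEC = [1,2]

[0] flags=0011 → (cmp)
[1] flags=0011 HI?T → r3=0x07
[2] flags=0011 CS?T → r2=0xe0
[3] flags=1010 → (cmp)
[4] flags=1010 EQ?F → skip
[5] flags=1010 EQ?F → skip
[6] flags=1010 CC?F → skip
[7] flags=1010 → (cmp)
[8] flags=1010 GT?F → skip
[9] flags=1010 CC?F → skip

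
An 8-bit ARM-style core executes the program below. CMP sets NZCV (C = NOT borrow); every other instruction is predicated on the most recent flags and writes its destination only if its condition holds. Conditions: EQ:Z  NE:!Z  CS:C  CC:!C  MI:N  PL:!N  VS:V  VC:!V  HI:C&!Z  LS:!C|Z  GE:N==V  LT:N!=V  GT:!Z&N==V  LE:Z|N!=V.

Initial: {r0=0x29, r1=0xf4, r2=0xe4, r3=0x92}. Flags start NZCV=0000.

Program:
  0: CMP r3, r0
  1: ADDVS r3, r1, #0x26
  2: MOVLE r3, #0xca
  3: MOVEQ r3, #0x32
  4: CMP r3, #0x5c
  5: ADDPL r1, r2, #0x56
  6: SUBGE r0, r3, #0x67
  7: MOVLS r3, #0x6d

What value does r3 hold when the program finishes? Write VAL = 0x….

0: ✓ CMP  NZCV=0011
1: ✓ ADDVS  r3←0x1a
2: ✓ MOVLE  r3←0xca
3: · MOVEQ
4: ✓ CMP  NZCV=0011
5: ✓ ADDPL  r1←0x3a
6: · SUBGE
7: · MOVLS

VAL = 0xca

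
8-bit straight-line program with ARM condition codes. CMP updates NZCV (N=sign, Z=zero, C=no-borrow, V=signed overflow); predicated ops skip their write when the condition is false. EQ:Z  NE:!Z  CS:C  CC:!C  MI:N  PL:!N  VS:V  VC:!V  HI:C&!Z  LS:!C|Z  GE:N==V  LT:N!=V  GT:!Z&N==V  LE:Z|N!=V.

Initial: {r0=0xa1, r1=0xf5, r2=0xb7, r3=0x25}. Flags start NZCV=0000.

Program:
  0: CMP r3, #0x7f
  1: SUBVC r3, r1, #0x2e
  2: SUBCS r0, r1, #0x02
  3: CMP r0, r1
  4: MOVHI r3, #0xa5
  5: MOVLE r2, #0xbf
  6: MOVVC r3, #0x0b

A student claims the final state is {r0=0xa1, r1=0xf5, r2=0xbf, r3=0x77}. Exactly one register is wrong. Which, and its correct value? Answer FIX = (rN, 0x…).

[0] flags=1000 → (cmp)
[1] flags=1000 VC?T → r3=0xc7
[2] flags=1000 CS?F → skip
[3] flags=1000 → (cmp)
[4] flags=1000 HI?F → skip
[5] flags=1000 LE?T → r2=0xbf
[6] flags=1000 VC?T → r3=0x0b

FIX = (r3, 0x0b)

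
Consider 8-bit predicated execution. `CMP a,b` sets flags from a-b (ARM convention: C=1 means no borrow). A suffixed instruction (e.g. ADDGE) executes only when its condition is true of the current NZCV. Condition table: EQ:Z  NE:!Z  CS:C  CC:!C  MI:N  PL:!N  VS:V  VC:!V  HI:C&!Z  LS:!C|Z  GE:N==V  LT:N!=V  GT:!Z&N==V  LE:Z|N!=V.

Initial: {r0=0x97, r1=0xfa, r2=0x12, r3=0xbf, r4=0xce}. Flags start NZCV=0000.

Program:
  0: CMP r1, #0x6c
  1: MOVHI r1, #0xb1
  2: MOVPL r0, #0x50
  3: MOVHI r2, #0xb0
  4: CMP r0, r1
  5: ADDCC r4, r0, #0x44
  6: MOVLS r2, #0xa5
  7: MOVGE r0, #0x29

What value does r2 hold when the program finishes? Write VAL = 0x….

VAL = 0xa5

[0] flags=1010 → (cmp)
[1] flags=1010 HI?T → r1=0xb1
[2] flags=1010 PL?F → skip
[3] flags=1010 HI?T → r2=0xb0
[4] flags=1000 → (cmp)
[5] flags=1000 CC?T → r4=0xdb
[6] flags=1000 LS?T → r2=0xa5
[7] flags=1000 GE?F → skip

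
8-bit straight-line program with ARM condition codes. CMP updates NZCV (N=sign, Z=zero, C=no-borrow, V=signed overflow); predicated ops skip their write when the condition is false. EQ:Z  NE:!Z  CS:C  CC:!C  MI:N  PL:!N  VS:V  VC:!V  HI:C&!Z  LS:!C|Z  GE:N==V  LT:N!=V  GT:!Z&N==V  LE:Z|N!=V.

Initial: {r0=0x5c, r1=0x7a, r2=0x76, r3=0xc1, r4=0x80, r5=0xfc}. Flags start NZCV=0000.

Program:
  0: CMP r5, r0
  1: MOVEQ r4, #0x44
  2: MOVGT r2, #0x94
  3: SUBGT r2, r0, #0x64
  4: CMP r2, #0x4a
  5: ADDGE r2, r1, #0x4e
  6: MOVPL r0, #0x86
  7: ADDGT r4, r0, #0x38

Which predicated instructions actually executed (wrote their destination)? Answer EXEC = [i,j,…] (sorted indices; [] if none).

[0] flags=1010 → (cmp)
[1] flags=1010 EQ?F → skip
[2] flags=1010 GT?F → skip
[3] flags=1010 GT?F → skip
[4] flags=0010 → (cmp)
[5] flags=0010 GE?T → r2=0xc8
[6] flags=0010 PL?T → r0=0x86
[7] flags=0010 GT?T → r4=0xbe

EXEC = [5,6,7]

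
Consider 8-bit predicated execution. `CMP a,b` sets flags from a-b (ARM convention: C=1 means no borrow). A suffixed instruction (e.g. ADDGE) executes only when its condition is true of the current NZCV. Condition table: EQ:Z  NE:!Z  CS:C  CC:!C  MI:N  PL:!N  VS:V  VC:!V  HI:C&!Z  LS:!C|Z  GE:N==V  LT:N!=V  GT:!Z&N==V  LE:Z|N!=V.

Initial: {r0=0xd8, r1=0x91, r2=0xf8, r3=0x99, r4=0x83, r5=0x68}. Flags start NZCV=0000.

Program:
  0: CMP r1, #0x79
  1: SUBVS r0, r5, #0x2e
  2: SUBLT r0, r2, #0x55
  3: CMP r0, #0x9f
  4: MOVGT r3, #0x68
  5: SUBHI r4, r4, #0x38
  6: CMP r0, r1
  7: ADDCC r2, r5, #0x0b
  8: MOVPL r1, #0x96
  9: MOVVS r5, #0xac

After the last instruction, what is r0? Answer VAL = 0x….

VAL = 0xa3

0: ✓ CMP  NZCV=0011
1: ✓ SUBVS  r0←0x3a
2: ✓ SUBLT  r0←0xa3
3: ✓ CMP  NZCV=0010
4: ✓ MOVGT  r3←0x68
5: ✓ SUBHI  r4←0x4b
6: ✓ CMP  NZCV=0010
7: · ADDCC
8: ✓ MOVPL  r1←0x96
9: · MOVVS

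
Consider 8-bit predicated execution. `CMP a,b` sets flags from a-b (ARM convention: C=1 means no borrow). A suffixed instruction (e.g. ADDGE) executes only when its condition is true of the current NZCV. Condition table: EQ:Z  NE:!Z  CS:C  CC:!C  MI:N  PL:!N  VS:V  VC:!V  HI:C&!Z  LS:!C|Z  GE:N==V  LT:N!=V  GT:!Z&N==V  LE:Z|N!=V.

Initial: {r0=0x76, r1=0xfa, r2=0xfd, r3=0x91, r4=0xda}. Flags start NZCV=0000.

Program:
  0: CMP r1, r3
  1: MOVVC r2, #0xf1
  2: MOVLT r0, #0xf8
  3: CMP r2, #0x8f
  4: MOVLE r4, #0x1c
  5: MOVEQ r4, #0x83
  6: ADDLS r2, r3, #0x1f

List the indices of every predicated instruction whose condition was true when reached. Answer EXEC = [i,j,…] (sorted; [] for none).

[0] flags=0010 → (cmp)
[1] flags=0010 VC?T → r2=0xf1
[2] flags=0010 LT?F → skip
[3] flags=0010 → (cmp)
[4] flags=0010 LE?F → skip
[5] flags=0010 EQ?F → skip
[6] flags=0010 LS?F → skip

EXEC = [1]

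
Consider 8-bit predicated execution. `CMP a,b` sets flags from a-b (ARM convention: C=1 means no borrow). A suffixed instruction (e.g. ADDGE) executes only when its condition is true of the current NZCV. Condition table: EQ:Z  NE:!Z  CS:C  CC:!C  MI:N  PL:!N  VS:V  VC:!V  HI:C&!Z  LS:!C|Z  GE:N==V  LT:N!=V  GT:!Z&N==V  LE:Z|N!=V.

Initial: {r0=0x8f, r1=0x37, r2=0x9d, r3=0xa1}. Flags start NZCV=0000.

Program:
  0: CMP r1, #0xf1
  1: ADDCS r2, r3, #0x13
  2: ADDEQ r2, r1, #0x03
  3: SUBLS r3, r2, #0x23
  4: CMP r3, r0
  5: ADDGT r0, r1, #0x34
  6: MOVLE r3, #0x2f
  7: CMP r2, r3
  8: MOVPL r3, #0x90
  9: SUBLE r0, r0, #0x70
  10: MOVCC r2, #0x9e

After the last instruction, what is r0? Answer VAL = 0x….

0: ✓ CMP  NZCV=0000
1: · ADDCS
2: · ADDEQ
3: ✓ SUBLS  r3←0x7a
4: ✓ CMP  NZCV=1001
5: ✓ ADDGT  r0←0x6b
6: · MOVLE
7: ✓ CMP  NZCV=0011
8: ✓ MOVPL  r3←0x90
9: ✓ SUBLE  r0←0xfb
10: · MOVCC

VAL = 0xfb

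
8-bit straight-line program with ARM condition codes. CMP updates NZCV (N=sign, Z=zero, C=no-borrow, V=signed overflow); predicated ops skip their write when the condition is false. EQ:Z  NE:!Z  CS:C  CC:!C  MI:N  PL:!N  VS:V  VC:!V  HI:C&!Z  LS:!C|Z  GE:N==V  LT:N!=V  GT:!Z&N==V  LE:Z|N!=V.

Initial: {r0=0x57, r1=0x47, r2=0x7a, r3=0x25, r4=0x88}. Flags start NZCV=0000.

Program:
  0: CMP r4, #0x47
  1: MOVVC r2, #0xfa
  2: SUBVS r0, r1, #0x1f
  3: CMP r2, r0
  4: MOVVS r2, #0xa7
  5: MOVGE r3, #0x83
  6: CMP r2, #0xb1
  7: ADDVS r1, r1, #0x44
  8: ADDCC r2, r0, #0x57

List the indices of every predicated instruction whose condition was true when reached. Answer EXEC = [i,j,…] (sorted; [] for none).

[0] flags=0011 → (cmp)
[1] flags=0011 VC?F → skip
[2] flags=0011 VS?T → r0=0x28
[3] flags=0010 → (cmp)
[4] flags=0010 VS?F → skip
[5] flags=0010 GE?T → r3=0x83
[6] flags=1001 → (cmp)
[7] flags=1001 VS?T → r1=0x8b
[8] flags=1001 CC?T → r2=0x7f

EXEC = [2,5,7,8]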